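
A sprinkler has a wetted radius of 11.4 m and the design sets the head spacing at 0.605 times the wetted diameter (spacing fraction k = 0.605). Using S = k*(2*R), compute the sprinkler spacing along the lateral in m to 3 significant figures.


S = 0.605 * (2 * 11.4) = 13.8 m
Therefore the sprinkler spacing along the lateral = 13.8 m.


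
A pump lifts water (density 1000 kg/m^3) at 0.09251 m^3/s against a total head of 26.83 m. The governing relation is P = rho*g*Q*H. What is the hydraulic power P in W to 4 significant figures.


P = 1000 * 9.81 * 0.09251 * 26.83 = 24350 W
Therefore the hydraulic power P = 24350 W.


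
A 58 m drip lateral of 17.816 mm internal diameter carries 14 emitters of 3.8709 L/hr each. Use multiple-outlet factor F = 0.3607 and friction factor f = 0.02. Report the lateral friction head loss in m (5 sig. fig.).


Approach: apply Darcy-Weisbach with the multiple-outlet F-factor, Q = n*q/(3600*1000) m^3/s; v = Q/A; hf = F*f*(L/D)*(v^2/(2g)).
Q = 14*3.8709/(3600*1000) = 1.505350e-05 m^3/s
A = pi*(17.816e-3/2)^2 = 2.492931e-04 m^2, so v = Q/A = 0.06038474 m/s
hf = 0.3607*0.02*(58/0.017816)*(0.06038474^2/(2*9.81)) = 0.0043646 m
Therefore the lateral friction head loss = 0.0043646 m.


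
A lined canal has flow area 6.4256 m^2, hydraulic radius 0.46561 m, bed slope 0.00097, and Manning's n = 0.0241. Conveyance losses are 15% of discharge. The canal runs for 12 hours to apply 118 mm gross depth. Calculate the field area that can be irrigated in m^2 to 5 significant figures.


Approach: apply Manning's equation with a conveyance and depth budget, Q = (1/n)*A*R^(2/3)*S^(1/2); Q_field = Q*(1-loss); Area = Q_field*t/(d/1000).
Step 1 — canal discharge (Manning's equation):
  Q = (1/0.0241) * 6.4256 * 0.46561^(2/3) * 0.00097^(1/2) = 4.988432 m^3/s
Step 2 — delivered flow: Q_field = 4.988432*(1 - 15/100) = 4.240167 m^3/s
Step 3 — volume delivered: V = 4.240167 * 12*3600 = 183175.2 m^3
Step 4 — area served: A = V / (depth/1000) = 183175.2 / 0.118 = 1552300 m^2
Therefore the field area that can be irrigated = 1552300 m^2.


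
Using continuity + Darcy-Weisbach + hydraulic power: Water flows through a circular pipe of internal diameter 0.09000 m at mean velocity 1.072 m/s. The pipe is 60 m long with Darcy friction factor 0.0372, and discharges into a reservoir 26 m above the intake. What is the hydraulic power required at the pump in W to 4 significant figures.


Approach: apply continuity + Darcy-Weisbach + hydraulic power, Q = A*v; hf = f*(L/D)*(v^2/(2g)); H = static + hf; P = rho*g*Q*H.
Step 1 — flow rate (continuity, Q = A*v):
  A = pi*(0.09000/2)^2 = 0.00636173 m^2
  Q = 0.00636173 * 1.072 = 0.00681977 m^3/s
Step 2 — friction head loss (Darcy-Weisbach):
  hf = 0.0372 * (60/0.09000) * (1.072^2 / (2*9.81))
  hf = 1.45259 m
Step 3 — total head: H = 26 + 1.45259 = 27.4526 m
Step 4 — hydraulic power (P = rho*g*Q*H):
  P = 1000 * 9.81 * 0.00681977 * 27.4526 = 1837 W
Therefore the hydraulic power required at the pump = 1837 W.


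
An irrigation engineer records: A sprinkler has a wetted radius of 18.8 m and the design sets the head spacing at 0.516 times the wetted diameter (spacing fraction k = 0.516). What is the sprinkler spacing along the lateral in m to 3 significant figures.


Approach: apply the sprinkler spacing rule (spacing as a fraction of wetted diameter), S = k*(2*R).
S = 0.516 * (2 * 18.8) = 19.4 m
Therefore the sprinkler spacing along the lateral = 19.4 m.


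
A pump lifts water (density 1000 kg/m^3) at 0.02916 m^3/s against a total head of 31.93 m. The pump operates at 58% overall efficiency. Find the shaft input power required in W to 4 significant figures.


Approach: apply hydraulic power then efficiency conversion, P = rho*g*Q*H; P_in = P/eta.
Step 1 — hydraulic power (P = rho*g*Q*H):
  P = 1000 * 9.81 * 0.02916 * 31.93 = 9133.88 W
Step 2 — input power: P_in = P/eta = 9133.88 / 0.58 = 15750 W
Therefore the shaft input power required = 15750 W.


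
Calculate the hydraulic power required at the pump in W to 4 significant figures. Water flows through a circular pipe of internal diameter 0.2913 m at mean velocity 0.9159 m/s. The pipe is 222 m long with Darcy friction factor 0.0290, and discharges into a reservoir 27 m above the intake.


Approach: apply continuity + Darcy-Weisbach + hydraulic power, Q = A*v; hf = f*(L/D)*(v^2/(2g)); H = static + hf; P = rho*g*Q*H.
Step 1 — flow rate (continuity, Q = A*v):
  A = pi*(0.2913/2)^2 = 0.0666455 m^2
  Q = 0.0666455 * 0.9159 = 0.0610406 m^3/s
Step 2 — friction head loss (Darcy-Weisbach):
  hf = 0.0290 * (222/0.2913) * (0.9159^2 / (2*9.81))
  hf = 0.944947 m
Step 3 — total head: H = 27 + 0.944947 = 27.9449 m
Step 4 — hydraulic power (P = rho*g*Q*H):
  P = 1000 * 9.81 * 0.0610406 * 27.9449 = 16730 W
Therefore the hydraulic power required at the pump = 16730 W.


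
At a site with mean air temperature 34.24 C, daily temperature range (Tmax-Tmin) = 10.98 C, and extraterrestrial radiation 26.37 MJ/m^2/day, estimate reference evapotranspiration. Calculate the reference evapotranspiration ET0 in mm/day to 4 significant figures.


Approach: apply the Hargreaves-Samani method, ET0 = 0.0023*(Tmean+17.8)*sqrt(Tmax-Tmin)*0.408*Ra.
ET0 = 0.0023*(34.24+17.8)*sqrt(10.98)*0.408*26.37 = 4.267 mm/day
Therefore the reference evapotranspiration ET0 = 4.267 mm/day.


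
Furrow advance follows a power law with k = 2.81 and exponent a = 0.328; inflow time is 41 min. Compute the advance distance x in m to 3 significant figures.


Approach: apply the power-law advance function, x = k*t^a.
x = 2.81 * 41^0.328 = 9.50 m
Therefore the advance distance x = 9.50 m.


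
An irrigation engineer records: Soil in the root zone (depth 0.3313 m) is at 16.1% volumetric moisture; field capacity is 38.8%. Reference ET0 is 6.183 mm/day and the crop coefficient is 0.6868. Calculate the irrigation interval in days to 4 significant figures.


Approach: apply soil-water budget scheduling, SMD = (FC-theta)/100*depth*1000; ETc = ET0*Kc; interval = SMD/ETc.
Step 1 — soil moisture deficit:
  SMD = (38.8 - 16.1)/100 * 0.3313 * 1000 = 75.2051 mm
Step 2 — daily crop ET (ETc = ET0*Kc):
  ETc = 6.183 * 0.6868 = 4.24648 mm/day
Step 3 — irrigation interval (SMD/ETc):
  interval = 75.2051 / 4.24648 = 17.71 days
Therefore the irrigation interval = 17.71 days.


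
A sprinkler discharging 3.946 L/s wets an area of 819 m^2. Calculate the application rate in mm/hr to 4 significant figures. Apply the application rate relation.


Approach: apply the application rate relation, rate = (Q/A)*3600.
rate = (3.946 / 819) * 3600 = 17.35 mm/hr
Therefore the application rate = 17.35 mm/hr.


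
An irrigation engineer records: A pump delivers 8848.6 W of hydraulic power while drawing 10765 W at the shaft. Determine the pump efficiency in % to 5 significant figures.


Approach: apply the efficiency ratio, eta = (P_out/P_in)*100.
eta = (8848.6 / 10765) * 100 = 82.198 %
Therefore the pump efficiency = 82.198 %.


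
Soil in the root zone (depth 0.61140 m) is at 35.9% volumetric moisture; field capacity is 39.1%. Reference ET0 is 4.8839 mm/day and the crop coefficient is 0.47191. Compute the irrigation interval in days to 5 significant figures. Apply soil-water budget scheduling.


Approach: apply soil-water budget scheduling, SMD = (FC-theta)/100*depth*1000; ETc = ET0*Kc; interval = SMD/ETc.
Step 1 — soil moisture deficit:
  SMD = (39.1 - 35.9)/100 * 0.61140 * 1000 = 19.56480 mm
Step 2 — daily crop ET (ETc = ET0*Kc):
  ETc = 4.8839 * 0.47191 = 2.304761 mm/day
Step 3 — irrigation interval (SMD/ETc):
  interval = 19.56480 / 2.304761 = 8.4889 days
Therefore the irrigation interval = 8.4889 days.


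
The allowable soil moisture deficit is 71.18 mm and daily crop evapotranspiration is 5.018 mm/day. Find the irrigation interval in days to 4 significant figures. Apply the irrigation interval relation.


Approach: apply the irrigation interval relation, interval = SMD / ETc.
interval = 71.18 / 5.018 = 14.18 days
Therefore the irrigation interval = 14.18 days.


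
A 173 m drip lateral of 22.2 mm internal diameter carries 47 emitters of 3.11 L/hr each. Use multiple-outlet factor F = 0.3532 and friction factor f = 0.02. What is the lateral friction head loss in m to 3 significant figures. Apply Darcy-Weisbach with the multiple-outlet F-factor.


Approach: apply Darcy-Weisbach with the multiple-outlet F-factor, Q = n*q/(3600*1000) m^3/s; v = Q/A; hf = F*f*(L/D)*(v^2/(2g)).
Q = 47*3.11/(3600*1000) = 4.0603e-05 m^3/s
A = pi*(22.2e-3/2)^2 = 3.8708e-04 m^2, so v = Q/A = 0.10490 m/s
hf = 0.3532*0.02*(173/0.0222)*(0.10490^2/(2*9.81)) = 0.0309 m
Therefore the lateral friction head loss = 0.0309 m.


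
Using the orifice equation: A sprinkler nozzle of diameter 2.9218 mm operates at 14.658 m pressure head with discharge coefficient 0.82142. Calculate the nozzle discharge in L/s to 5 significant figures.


Approach: apply the orifice equation, Q = Cd*A*sqrt(2*g*h), A = pi*(d/2)^2.
A = pi*(2.9218e-3/2)^2 = 6.704878e-06 m^2
Q = 0.82142 * 6.704878e-06 * sqrt(2*9.81*14.658) * 1000 = 0.093399 L/s
Therefore the nozzle discharge = 0.093399 L/s.


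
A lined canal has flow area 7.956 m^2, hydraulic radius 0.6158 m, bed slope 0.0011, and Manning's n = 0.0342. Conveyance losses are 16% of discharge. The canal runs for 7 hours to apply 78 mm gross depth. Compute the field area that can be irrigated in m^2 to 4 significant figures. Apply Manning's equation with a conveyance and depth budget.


Approach: apply Manning's equation with a conveyance and depth budget, Q = (1/n)*A*R^(2/3)*S^(1/2); Q_field = Q*(1-loss); Area = Q_field*t/(d/1000).
Step 1 — canal discharge (Manning's equation):
  Q = (1/0.0342) * 7.956 * 0.6158^(2/3) * 0.0011^(1/2) = 5.58459 m^3/s
Step 2 — delivered flow: Q_field = 5.58459*(1 - 16/100) = 4.69106 m^3/s
Step 3 — volume delivered: V = 4.69106 * 7*3600 = 118215 m^3
Step 4 — area served: A = V / (depth/1000) = 118215 / 0.078 = 1516000 m^2
Therefore the field area that can be irrigated = 1516000 m^2.


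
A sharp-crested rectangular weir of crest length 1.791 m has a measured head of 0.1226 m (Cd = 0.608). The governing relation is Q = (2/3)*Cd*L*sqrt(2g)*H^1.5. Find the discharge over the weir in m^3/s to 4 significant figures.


Q = (2/3)*0.608*1.791*sqrt(2*9.81)*0.1226^1.5 = 0.1380 m^3/s
Therefore the discharge over the weir = 0.1380 m^3/s.


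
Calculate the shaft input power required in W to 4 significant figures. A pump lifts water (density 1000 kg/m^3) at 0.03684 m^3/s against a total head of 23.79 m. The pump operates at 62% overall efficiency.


Approach: apply hydraulic power then efficiency conversion, P = rho*g*Q*H; P_in = P/eta.
Step 1 — hydraulic power (P = rho*g*Q*H):
  P = 1000 * 9.81 * 0.03684 * 23.79 = 8597.72 W
Step 2 — input power: P_in = P/eta = 8597.72 / 0.62 = 13870 W
Therefore the shaft input power required = 13870 W.


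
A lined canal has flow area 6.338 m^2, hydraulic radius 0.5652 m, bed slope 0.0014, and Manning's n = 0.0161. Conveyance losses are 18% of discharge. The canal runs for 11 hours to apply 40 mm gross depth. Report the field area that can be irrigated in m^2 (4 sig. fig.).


Approach: apply Manning's equation with a conveyance and depth budget, Q = (1/n)*A*R^(2/3)*S^(1/2); Q_field = Q*(1-loss); Area = Q_field*t/(d/1000).
Step 1 — canal discharge (Manning's equation):
  Q = (1/0.0161) * 6.338 * 0.5652^(2/3) * 0.0014^(1/2) = 10.0691 m^3/s
Step 2 — delivered flow: Q_field = 10.0691*(1 - 18/100) = 8.25668 m^3/s
Step 3 — volume delivered: V = 8.25668 * 11*3600 = 326965 m^3
Step 4 — area served: A = V / (depth/1000) = 326965 / 0.04 = 8174000 m^2
Therefore the field area that can be irrigated = 8174000 m^2.


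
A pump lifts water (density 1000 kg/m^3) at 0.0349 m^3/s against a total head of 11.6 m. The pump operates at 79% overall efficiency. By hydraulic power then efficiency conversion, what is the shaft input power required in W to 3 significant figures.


Approach: apply hydraulic power then efficiency conversion, P = rho*g*Q*H; P_in = P/eta.
Step 1 — hydraulic power (P = rho*g*Q*H):
  P = 1000 * 9.81 * 0.0349 * 11.6 = 3971.5 W
Step 2 — input power: P_in = P/eta = 3971.5 / 0.79 = 5030 W
Therefore the shaft input power required = 5030 W.


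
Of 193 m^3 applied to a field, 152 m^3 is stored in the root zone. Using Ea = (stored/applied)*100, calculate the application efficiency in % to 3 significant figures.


Ea = (152/193)*100 = 78.8 %
Therefore the application efficiency = 78.8 %.


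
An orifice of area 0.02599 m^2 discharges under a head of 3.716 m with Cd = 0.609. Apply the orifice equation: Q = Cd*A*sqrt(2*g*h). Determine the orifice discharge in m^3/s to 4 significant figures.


Q = 0.609 * 0.02599 * sqrt(2*9.81*3.716) = 0.1351 m^3/s
Therefore the orifice discharge = 0.1351 m^3/s.


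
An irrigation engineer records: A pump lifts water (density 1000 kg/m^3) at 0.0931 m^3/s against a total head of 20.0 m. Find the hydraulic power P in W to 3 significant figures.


Approach: apply the hydraulic power relation, P = rho*g*Q*H.
P = 1000 * 9.81 * 0.0931 * 20.0 = 18300 W
Therefore the hydraulic power P = 18300 W.


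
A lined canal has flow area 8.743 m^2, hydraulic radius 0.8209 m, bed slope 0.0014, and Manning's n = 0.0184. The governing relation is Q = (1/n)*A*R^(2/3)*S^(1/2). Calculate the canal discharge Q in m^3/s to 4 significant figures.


Q = (1/0.0184) * 8.743 * 0.8209^(2/3) * 0.0014^(1/2) = 15.59 m^3/s
Therefore the canal discharge Q = 15.59 m^3/s.


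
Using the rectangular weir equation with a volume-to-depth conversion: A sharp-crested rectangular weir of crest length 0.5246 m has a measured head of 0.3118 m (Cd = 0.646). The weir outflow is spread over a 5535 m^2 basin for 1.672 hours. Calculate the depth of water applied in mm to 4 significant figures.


Approach: apply the rectangular weir equation with a volume-to-depth conversion, Q = (2/3)*Cd*L*sqrt(2g)*H^1.5; d = Q*t/A * 1000.
Step 1 — weir discharge:
  Q = (2/3)*0.646*0.5246*sqrt(2*9.81)*0.3118^1.5 = 0.174234 m^3/s
Step 2 — volume: V = 0.174234 * 1.672*3600 = 1048.75 m^3
Step 3 — depth: d = V/A * 1000 = 1048.75/5535 * 1000 = 189.5 mm
Therefore the depth of water applied = 189.5 mm.


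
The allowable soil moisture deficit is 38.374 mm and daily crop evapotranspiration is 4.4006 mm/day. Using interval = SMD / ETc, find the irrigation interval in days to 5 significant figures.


interval = 38.374 / 4.4006 = 8.7202 days
Therefore the irrigation interval = 8.7202 days.


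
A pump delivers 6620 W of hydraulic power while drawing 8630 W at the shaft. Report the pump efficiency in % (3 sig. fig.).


Approach: apply the efficiency ratio, eta = (P_out/P_in)*100.
eta = (6620 / 8630) * 100 = 76.7 %
Therefore the pump efficiency = 76.7 %.


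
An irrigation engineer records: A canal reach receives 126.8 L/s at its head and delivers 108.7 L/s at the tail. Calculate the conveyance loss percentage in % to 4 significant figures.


Approach: apply the conveyance loss ratio, loss% = ((Q_head - Q_tail)/Q_head)*100.
loss = ((126.8 - 108.7)/126.8)*100 = 14.27 %
Therefore the conveyance loss percentage = 14.27 %.


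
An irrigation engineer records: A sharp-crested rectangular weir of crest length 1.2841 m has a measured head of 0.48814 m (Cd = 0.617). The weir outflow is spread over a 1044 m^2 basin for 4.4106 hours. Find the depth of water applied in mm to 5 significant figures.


Approach: apply the rectangular weir equation with a volume-to-depth conversion, Q = (2/3)*Cd*L*sqrt(2g)*H^1.5; d = Q*t/A * 1000.
Step 1 — weir discharge:
  Q = (2/3)*0.617*1.2841*sqrt(2*9.81)*0.48814^1.5 = 0.7979191 m^3/s
Step 2 — volume: V = 0.7979191 * 4.4106*3600 = 12669.49 m^3
Step 3 — depth: d = V/A * 1000 = 12669.49/1044 * 1000 = 12136 mm
Therefore the depth of water applied = 12136 mm.


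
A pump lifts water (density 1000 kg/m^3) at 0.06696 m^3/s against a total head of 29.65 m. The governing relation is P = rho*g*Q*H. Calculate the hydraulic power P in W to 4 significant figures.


P = 1000 * 9.81 * 0.06696 * 29.65 = 19480 W
Therefore the hydraulic power P = 19480 W.


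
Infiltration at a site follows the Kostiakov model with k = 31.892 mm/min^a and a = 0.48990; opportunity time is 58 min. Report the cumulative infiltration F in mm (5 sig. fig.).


Approach: apply the Kostiakov infiltration equation, F = k*t^a.
F = 31.892 * 58^0.48990 = 233.12 mm
Therefore the cumulative infiltration F = 233.12 mm.


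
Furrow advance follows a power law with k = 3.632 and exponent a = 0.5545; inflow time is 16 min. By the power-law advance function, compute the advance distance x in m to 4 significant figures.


Approach: apply the power-law advance function, x = k*t^a.
x = 3.632 * 16^0.5545 = 16.90 m
Therefore the advance distance x = 16.90 m.


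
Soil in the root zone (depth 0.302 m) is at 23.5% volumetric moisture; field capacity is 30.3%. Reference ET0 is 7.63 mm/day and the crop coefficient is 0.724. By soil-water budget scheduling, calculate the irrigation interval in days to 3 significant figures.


Approach: apply soil-water budget scheduling, SMD = (FC-theta)/100*depth*1000; ETc = ET0*Kc; interval = SMD/ETc.
Step 1 — soil moisture deficit:
  SMD = (30.3 - 23.5)/100 * 0.302 * 1000 = 20.536 mm
Step 2 — daily crop ET (ETc = ET0*Kc):
  ETc = 7.63 * 0.724 = 5.5241 mm/day
Step 3 — irrigation interval (SMD/ETc):
  interval = 20.536 / 5.5241 = 3.72 days
Therefore the irrigation interval = 3.72 days.


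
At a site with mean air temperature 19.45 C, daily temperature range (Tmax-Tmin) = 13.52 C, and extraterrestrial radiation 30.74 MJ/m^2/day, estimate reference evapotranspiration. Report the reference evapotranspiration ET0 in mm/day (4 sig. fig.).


Approach: apply the Hargreaves-Samani method, ET0 = 0.0023*(Tmean+17.8)*sqrt(Tmax-Tmin)*0.408*Ra.
ET0 = 0.0023*(19.45+17.8)*sqrt(13.52)*0.408*30.74 = 3.951 mm/day
Therefore the reference evapotranspiration ET0 = 3.951 mm/day.


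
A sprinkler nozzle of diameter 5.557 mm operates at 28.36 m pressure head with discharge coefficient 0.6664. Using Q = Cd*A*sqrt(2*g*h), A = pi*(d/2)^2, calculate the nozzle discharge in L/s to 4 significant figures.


A = pi*(5.557e-3/2)^2 = 2.42533e-05 m^2
Q = 0.6664 * 2.42533e-05 * sqrt(2*9.81*28.36) * 1000 = 0.3812 L/s
Therefore the nozzle discharge = 0.3812 L/s.


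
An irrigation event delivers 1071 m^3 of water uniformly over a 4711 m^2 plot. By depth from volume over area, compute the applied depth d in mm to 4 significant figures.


Approach: apply depth from volume over area, d = (V/A)*1000.
d = (1071 / 4711) * 1000 = 227.3 mm
Therefore the applied depth d = 227.3 mm.


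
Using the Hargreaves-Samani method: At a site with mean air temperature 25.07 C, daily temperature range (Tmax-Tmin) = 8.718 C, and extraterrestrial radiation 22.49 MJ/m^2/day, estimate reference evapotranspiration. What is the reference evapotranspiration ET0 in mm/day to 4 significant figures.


Approach: apply the Hargreaves-Samani method, ET0 = 0.0023*(Tmean+17.8)*sqrt(Tmax-Tmin)*0.408*Ra.
ET0 = 0.0023*(25.07+17.8)*sqrt(8.718)*0.408*22.49 = 2.671 mm/day
Therefore the reference evapotranspiration ET0 = 2.671 mm/day.


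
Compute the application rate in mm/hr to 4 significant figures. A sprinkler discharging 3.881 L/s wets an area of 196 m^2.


Approach: apply the application rate relation, rate = (Q/A)*3600.
rate = (3.881 / 196) * 3600 = 71.28 mm/hr
Therefore the application rate = 71.28 mm/hr.


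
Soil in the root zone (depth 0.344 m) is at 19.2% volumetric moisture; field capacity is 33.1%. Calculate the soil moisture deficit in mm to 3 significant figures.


Approach: apply the soil moisture deficit relation, SMD = (FC - theta)/100 * depth * 1000.
SMD = (33.1 - 19.2)/100 * 0.344 * 1000 = 47.8 mm
Therefore the soil moisture deficit = 47.8 mm.


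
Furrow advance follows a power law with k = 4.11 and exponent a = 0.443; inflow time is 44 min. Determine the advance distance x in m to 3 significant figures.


Approach: apply the power-law advance function, x = k*t^a.
x = 4.11 * 44^0.443 = 22.0 m
Therefore the advance distance x = 22.0 m.


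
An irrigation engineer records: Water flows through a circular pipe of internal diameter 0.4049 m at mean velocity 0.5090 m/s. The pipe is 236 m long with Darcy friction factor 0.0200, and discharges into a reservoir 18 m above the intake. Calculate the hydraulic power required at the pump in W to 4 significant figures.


Approach: apply continuity + Darcy-Weisbach + hydraulic power, Q = A*v; hf = f*(L/D)*(v^2/(2g)); H = static + hf; P = rho*g*Q*H.
Step 1 — flow rate (continuity, Q = A*v):
  A = pi*(0.4049/2)^2 = 0.128761 m^2
  Q = 0.128761 * 0.5090 = 0.0655395 m^3/s
Step 2 — friction head loss (Darcy-Weisbach):
  hf = 0.0200 * (236/0.4049) * (0.5090^2 / (2*9.81))
  hf = 0.153933 m
Step 3 — total head: H = 18 + 0.153933 = 18.1539 m
Step 4 — hydraulic power (P = rho*g*Q*H):
  P = 1000 * 9.81 * 0.0655395 * 18.1539 = 11670 W
Therefore the hydraulic power required at the pump = 11670 W.


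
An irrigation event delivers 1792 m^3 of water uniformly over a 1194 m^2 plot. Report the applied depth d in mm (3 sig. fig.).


Approach: apply depth from volume over area, d = (V/A)*1000.
d = (1792 / 1194) * 1000 = 1500 mm
Therefore the applied depth d = 1500 mm.


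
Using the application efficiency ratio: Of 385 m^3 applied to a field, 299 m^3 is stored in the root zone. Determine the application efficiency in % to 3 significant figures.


Approach: apply the application efficiency ratio, Ea = (stored/applied)*100.
Ea = (299/385)*100 = 77.7 %
Therefore the application efficiency = 77.7 %.


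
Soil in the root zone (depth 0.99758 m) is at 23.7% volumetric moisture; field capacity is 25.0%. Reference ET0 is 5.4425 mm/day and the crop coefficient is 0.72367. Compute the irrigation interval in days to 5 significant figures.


Approach: apply soil-water budget scheduling, SMD = (FC-theta)/100*depth*1000; ETc = ET0*Kc; interval = SMD/ETc.
Step 1 — soil moisture deficit:
  SMD = (25.0 - 23.7)/100 * 0.99758 * 1000 = 12.96854 mm
Step 2 — daily crop ET (ETc = ET0*Kc):
  ETc = 5.4425 * 0.72367 = 3.938574 mm/day
Step 3 — irrigation interval (SMD/ETc):
  interval = 12.96854 / 3.938574 = 3.2927 days
Therefore the irrigation interval = 3.2927 days.


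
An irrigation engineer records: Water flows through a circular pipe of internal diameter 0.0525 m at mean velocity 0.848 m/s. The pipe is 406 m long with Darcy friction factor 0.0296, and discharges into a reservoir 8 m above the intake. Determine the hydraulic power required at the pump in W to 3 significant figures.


Approach: apply continuity + Darcy-Weisbach + hydraulic power, Q = A*v; hf = f*(L/D)*(v^2/(2g)); H = static + hf; P = rho*g*Q*H.
Step 1 — flow rate (continuity, Q = A*v):
  A = pi*(0.0525/2)^2 = 0.0021648 m^2
  Q = 0.0021648 * 0.848 = 0.0018357 m^3/s
Step 2 — friction head loss (Darcy-Weisbach):
  hf = 0.0296 * (406/0.0525) * (0.848^2 / (2*9.81))
  hf = 8.3898 m
Step 3 — total head: H = 8 + 8.3898 = 16.390 m
Step 4 — hydraulic power (P = rho*g*Q*H):
  P = 1000 * 9.81 * 0.0018357 * 16.390 = 295 W
Therefore the hydraulic power required at the pump = 295 W.


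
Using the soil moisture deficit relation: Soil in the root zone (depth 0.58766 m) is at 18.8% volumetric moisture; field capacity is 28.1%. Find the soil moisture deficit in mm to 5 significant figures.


Approach: apply the soil moisture deficit relation, SMD = (FC - theta)/100 * depth * 1000.
SMD = (28.1 - 18.8)/100 * 0.58766 * 1000 = 54.652 mm
Therefore the soil moisture deficit = 54.652 mm.


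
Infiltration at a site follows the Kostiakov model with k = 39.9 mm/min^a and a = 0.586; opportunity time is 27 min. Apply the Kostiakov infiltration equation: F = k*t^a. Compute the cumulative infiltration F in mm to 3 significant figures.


F = 39.9 * 27^0.586 = 275 mm
Therefore the cumulative infiltration F = 275 mm.


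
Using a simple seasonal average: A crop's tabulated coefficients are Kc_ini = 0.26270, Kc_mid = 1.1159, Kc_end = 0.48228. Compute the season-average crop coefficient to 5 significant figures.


Approach: apply a simple seasonal average, Kc_avg = (Kc_ini + Kc_mid + Kc_end)/3.
Kc_avg = (0.26270 + 1.1159 + 0.48228)/3 = 0.62029
Therefore the season-average crop coefficient = 0.62029.


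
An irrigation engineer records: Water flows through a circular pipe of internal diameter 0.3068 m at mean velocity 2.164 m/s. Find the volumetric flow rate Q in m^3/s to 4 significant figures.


Approach: apply the continuity equation for pipe flow, Q = A * v with A = pi*(D/2)^2.
A = pi*(0.3068/2)^2 = 0.0739266 m^2
Q = 0.0739266 * 2.164 = 0.1600 m^3/s
Therefore the volumetric flow rate Q = 0.1600 m^3/s.


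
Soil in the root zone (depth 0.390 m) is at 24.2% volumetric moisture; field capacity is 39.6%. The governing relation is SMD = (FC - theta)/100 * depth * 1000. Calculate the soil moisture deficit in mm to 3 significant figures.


SMD = (39.6 - 24.2)/100 * 0.390 * 1000 = 60.1 mm
Therefore the soil moisture deficit = 60.1 mm.


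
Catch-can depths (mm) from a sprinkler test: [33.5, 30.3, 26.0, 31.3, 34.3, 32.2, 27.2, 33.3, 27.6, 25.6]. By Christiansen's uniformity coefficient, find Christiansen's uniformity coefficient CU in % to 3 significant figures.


Approach: apply Christiansen's uniformity coefficient, CU = (1 - mean_abs_deviation/mean)*100.
mean = 30.130 mm
mean |d_i - mean| = 2.8240 mm
CU = (1 - 2.8240/30.130)*100 = 90.6 %
Therefore Christiansen's uniformity coefficient CU = 90.6 %.


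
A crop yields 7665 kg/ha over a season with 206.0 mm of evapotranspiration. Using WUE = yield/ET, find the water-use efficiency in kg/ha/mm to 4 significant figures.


WUE = 7665 / 206.0 = 37.21 kg/ha/mm
Therefore the water-use efficiency = 37.21 kg/ha/mm.


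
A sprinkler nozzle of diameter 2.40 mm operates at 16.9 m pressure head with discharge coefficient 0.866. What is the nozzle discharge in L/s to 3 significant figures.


Approach: apply the orifice equation, Q = Cd*A*sqrt(2*g*h), A = pi*(d/2)^2.
A = pi*(2.40e-3/2)^2 = 4.5239e-06 m^2
Q = 0.866 * 4.5239e-06 * sqrt(2*9.81*16.9) * 1000 = 0.0713 L/s
Therefore the nozzle discharge = 0.0713 L/s.


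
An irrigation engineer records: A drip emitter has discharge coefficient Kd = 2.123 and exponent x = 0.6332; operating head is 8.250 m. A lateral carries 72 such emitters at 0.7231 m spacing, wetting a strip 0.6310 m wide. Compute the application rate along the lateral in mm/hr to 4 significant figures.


Approach: apply the emitter equation with a lateral mass balance, q = Kd*h^x; Q = n*q; rate = Q/(n*spacing*width).
Step 1 — single emitter flow (q = Kd*h^x):
  q = 2.123 * 8.250^0.6332 = 8.07697 L/hr
Step 2 — total lateral flow: Q = 72 * 8.07697 = 581.542 L/hr
Step 3 — wetted area: A = 72 * 0.7231 * 0.6310 = 32.8519 m^2
Step 4 — application rate: Q/A = 581.542/32.8519 = 17.70 mm/hr
Therefore the application rate along the lateral = 17.70 mm/hr.


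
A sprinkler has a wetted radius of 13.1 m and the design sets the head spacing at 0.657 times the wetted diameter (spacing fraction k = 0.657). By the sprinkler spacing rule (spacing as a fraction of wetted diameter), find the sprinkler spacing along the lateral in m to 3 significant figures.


Approach: apply the sprinkler spacing rule (spacing as a fraction of wetted diameter), S = k*(2*R).
S = 0.657 * (2 * 13.1) = 17.2 m
Therefore the sprinkler spacing along the lateral = 17.2 m.


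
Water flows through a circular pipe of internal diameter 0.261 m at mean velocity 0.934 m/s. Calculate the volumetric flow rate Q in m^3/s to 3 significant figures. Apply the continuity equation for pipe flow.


Approach: apply the continuity equation for pipe flow, Q = A * v with A = pi*(D/2)^2.
A = pi*(0.261/2)^2 = 0.053502 m^2
Q = 0.053502 * 0.934 = 0.0500 m^3/s
Therefore the volumetric flow rate Q = 0.0500 m^3/s.


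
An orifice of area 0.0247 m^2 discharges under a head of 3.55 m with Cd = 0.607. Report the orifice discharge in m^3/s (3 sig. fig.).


Approach: apply the orifice equation, Q = Cd*A*sqrt(2*g*h).
Q = 0.607 * 0.0247 * sqrt(2*9.81*3.55) = 0.125 m^3/s
Therefore the orifice discharge = 0.125 m^3/s.


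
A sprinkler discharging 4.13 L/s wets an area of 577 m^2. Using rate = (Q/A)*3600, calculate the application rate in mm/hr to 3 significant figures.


rate = (4.13 / 577) * 3600 = 25.8 mm/hr
Therefore the application rate = 25.8 mm/hr.


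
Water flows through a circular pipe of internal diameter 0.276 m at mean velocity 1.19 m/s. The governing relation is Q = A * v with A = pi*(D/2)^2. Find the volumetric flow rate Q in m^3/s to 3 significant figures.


A = pi*(0.276/2)^2 = 0.059828 m^2
Q = 0.059828 * 1.19 = 0.0712 m^3/s
Therefore the volumetric flow rate Q = 0.0712 m^3/s.


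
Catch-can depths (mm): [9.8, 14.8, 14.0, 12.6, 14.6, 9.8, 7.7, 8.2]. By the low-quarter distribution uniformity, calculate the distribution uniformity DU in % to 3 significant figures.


Approach: apply the low-quarter distribution uniformity, DU = (mean of lowest quarter of readings / overall mean)*100.
sorted lowest 2 of 8: [7.7, 8.2] -> mean = 7.9500 mm
overall mean = 11.438 mm
DU = (7.9500/11.438)*100 = 69.5 %
Therefore the distribution uniformity DU = 69.5 %.


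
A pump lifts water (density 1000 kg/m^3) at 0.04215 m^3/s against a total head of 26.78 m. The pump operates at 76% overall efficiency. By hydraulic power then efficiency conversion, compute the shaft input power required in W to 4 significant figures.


Approach: apply hydraulic power then efficiency conversion, P = rho*g*Q*H; P_in = P/eta.
Step 1 — hydraulic power (P = rho*g*Q*H):
  P = 1000 * 9.81 * 0.04215 * 26.78 = 11073.3 W
Step 2 — input power: P_in = P/eta = 11073.3 / 0.76 = 14570 W
Therefore the shaft input power required = 14570 W.


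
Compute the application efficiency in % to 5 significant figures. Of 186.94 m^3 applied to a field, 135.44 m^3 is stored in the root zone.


Approach: apply the application efficiency ratio, Ea = (stored/applied)*100.
Ea = (135.44/186.94)*100 = 72.451 %
Therefore the application efficiency = 72.451 %.


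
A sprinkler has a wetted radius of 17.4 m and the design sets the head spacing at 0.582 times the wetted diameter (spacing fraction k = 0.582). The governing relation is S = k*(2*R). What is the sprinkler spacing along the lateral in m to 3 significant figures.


S = 0.582 * (2 * 17.4) = 20.3 m
Therefore the sprinkler spacing along the lateral = 20.3 m.


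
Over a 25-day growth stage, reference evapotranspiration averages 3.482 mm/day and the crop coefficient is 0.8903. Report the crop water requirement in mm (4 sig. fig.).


Approach: apply the crop water requirement relation, CWR = ET0 * Kc * days.
CWR = 3.482 * 0.8903 * 25 = 77.50 mm
Therefore the crop water requirement = 77.50 mm.


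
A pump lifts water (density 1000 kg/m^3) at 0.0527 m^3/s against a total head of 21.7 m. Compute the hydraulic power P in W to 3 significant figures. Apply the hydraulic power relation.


Approach: apply the hydraulic power relation, P = rho*g*Q*H.
P = 1000 * 9.81 * 0.0527 * 21.7 = 11200 W
Therefore the hydraulic power P = 11200 W.


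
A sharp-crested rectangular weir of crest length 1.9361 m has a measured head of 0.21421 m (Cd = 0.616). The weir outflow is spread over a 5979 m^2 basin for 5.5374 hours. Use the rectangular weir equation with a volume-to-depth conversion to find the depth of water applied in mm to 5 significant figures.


Approach: apply the rectangular weir equation with a volume-to-depth conversion, Q = (2/3)*Cd*L*sqrt(2g)*H^1.5; d = Q*t/A * 1000.
Step 1 — weir discharge:
  Q = (2/3)*0.616*1.9361*sqrt(2*9.81)*0.21421^1.5 = 0.3491615 m^3/s
Step 2 — volume: V = 0.3491615 * 5.5374*3600 = 6960.409 m^3
Step 3 — depth: d = V/A * 1000 = 6960.409/5979 * 1000 = 1164.1 mm
Therefore the depth of water applied = 1164.1 mm.


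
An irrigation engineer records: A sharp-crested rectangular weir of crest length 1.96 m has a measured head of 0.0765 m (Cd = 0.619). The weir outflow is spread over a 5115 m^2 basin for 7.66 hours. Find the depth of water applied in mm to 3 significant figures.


Approach: apply the rectangular weir equation with a volume-to-depth conversion, Q = (2/3)*Cd*L*sqrt(2g)*H^1.5; d = Q*t/A * 1000.
Step 1 — weir discharge:
  Q = (2/3)*0.619*1.96*sqrt(2*9.81)*0.0765^1.5 = 0.075805 m^3/s
Step 2 — volume: V = 0.075805 * 7.66*3600 = 2090.4 m^3
Step 3 — depth: d = V/A * 1000 = 2090.4/5115 * 1000 = 409 mm
Therefore the depth of water applied = 409 mm.


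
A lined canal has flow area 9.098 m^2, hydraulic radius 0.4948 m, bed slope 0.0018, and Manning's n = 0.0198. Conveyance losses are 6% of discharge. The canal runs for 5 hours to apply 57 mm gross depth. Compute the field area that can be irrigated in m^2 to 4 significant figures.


Approach: apply Manning's equation with a conveyance and depth budget, Q = (1/n)*A*R^(2/3)*S^(1/2); Q_field = Q*(1-loss); Area = Q_field*t/(d/1000).
Step 1 — canal discharge (Manning's equation):
  Q = (1/0.0198) * 9.098 * 0.4948^(2/3) * 0.0018^(1/2) = 12.1956 m^3/s
Step 2 — delivered flow: Q_field = 12.1956*(1 - 6/100) = 11.4639 m^3/s
Step 3 — volume delivered: V = 11.4639 * 5*3600 = 206350 m^3
Step 4 — area served: A = V / (depth/1000) = 206350 / 0.057 = 3620000 m^2
Therefore the field area that can be irrigated = 3620000 m^2.


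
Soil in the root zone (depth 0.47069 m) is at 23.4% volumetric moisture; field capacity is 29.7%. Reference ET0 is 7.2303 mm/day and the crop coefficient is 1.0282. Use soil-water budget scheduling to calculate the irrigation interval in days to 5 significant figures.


Approach: apply soil-water budget scheduling, SMD = (FC-theta)/100*depth*1000; ETc = ET0*Kc; interval = SMD/ETc.
Step 1 — soil moisture deficit:
  SMD = (29.7 - 23.4)/100 * 0.47069 * 1000 = 29.65347 mm
Step 2 — daily crop ET (ETc = ET0*Kc):
  ETc = 7.2303 * 1.0282 = 7.434194 mm/day
Step 3 — irrigation interval (SMD/ETc):
  interval = 29.65347 / 7.434194 = 3.9888 days
Therefore the irrigation interval = 3.9888 days.


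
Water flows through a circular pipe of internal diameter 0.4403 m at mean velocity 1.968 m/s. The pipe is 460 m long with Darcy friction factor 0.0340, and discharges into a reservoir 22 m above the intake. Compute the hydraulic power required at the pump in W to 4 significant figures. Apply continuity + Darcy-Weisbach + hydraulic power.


Approach: apply continuity + Darcy-Weisbach + hydraulic power, Q = A*v; hf = f*(L/D)*(v^2/(2g)); H = static + hf; P = rho*g*Q*H.
Step 1 — flow rate (continuity, Q = A*v):
  A = pi*(0.4403/2)^2 = 0.152261 m^2
  Q = 0.152261 * 1.968 = 0.299649 m^3/s
Step 2 — friction head loss (Darcy-Weisbach):
  hf = 0.0340 * (460/0.4403) * (1.968^2 / (2*9.81))
  hf = 7.01196 m
Step 3 — total head: H = 22 + 7.01196 = 29.0120 m
Step 4 — hydraulic power (P = rho*g*Q*H):
  P = 1000 * 9.81 * 0.299649 * 29.0120 = 85280 W
Therefore the hydraulic power required at the pump = 85280 W.


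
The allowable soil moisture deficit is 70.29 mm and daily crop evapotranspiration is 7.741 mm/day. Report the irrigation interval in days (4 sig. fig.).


Approach: apply the irrigation interval relation, interval = SMD / ETc.
interval = 70.29 / 7.741 = 9.080 days
Therefore the irrigation interval = 9.080 days.


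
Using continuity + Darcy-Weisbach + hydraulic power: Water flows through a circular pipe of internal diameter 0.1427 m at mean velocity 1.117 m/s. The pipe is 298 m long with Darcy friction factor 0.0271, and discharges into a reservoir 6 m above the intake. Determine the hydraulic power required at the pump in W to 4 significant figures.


Approach: apply continuity + Darcy-Weisbach + hydraulic power, Q = A*v; hf = f*(L/D)*(v^2/(2g)); H = static + hf; P = rho*g*Q*H.
Step 1 — flow rate (continuity, Q = A*v):
  A = pi*(0.1427/2)^2 = 0.0159933 m^2
  Q = 0.0159933 * 1.117 = 0.0178645 m^3/s
Step 2 — friction head loss (Darcy-Weisbach):
  hf = 0.0271 * (298/0.1427) * (1.117^2 / (2*9.81))
  hf = 3.59889 m
Step 3 — total head: H = 6 + 3.59889 = 9.59889 m
Step 4 — hydraulic power (P = rho*g*Q*H):
  P = 1000 * 9.81 * 0.0178645 * 9.59889 = 1682 W
Therefore the hydraulic power required at the pump = 1682 W.


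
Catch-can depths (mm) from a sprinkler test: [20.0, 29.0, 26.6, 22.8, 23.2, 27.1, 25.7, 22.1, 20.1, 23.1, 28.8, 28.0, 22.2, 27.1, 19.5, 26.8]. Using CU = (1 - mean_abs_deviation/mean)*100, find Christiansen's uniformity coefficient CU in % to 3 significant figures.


mean = 24.506 mm
mean |d_i - mean| = 2.8813 mm
CU = (1 - 2.8813/24.506)*100 = 88.2 %
Therefore Christiansen's uniformity coefficient CU = 88.2 %.


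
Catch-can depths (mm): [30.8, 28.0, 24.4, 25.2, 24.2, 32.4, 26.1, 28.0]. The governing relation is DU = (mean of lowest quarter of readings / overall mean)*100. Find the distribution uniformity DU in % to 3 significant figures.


sorted lowest 2 of 8: [24.2, 24.4] -> mean = 24.300 mm
overall mean = 27.387 mm
DU = (24.300/27.387)*100 = 88.7 %
Therefore the distribution uniformity DU = 88.7 %.


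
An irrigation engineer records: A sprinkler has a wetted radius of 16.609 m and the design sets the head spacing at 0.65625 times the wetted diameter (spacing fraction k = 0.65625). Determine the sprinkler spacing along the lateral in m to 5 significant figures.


Approach: apply the sprinkler spacing rule (spacing as a fraction of wetted diameter), S = k*(2*R).
S = 0.65625 * (2 * 16.609) = 21.799 m
Therefore the sprinkler spacing along the lateral = 21.799 m.


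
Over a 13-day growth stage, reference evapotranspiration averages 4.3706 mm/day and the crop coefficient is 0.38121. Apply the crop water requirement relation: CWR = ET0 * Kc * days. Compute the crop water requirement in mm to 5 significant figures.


CWR = 4.3706 * 0.38121 * 13 = 21.660 mm
Therefore the crop water requirement = 21.660 mm.


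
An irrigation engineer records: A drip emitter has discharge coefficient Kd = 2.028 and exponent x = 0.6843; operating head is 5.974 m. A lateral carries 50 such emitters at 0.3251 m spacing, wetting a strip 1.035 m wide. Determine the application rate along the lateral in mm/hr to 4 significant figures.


Approach: apply the emitter equation with a lateral mass balance, q = Kd*h^x; Q = n*q; rate = Q/(n*spacing*width).
Step 1 — single emitter flow (q = Kd*h^x):
  q = 2.028 * 5.974^0.6843 = 6.89075 L/hr
Step 2 — total lateral flow: Q = 50 * 6.89075 = 344.537 L/hr
Step 3 — wetted area: A = 50 * 0.3251 * 1.035 = 16.8239 m^2
Step 4 — application rate: Q/A = 344.537/16.8239 = 20.48 mm/hr
Therefore the application rate along the lateral = 20.48 mm/hr.


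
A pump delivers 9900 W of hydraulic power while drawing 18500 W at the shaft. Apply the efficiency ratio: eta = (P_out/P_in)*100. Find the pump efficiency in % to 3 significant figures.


eta = (9900 / 18500) * 100 = 53.5 %
Therefore the pump efficiency = 53.5 %.


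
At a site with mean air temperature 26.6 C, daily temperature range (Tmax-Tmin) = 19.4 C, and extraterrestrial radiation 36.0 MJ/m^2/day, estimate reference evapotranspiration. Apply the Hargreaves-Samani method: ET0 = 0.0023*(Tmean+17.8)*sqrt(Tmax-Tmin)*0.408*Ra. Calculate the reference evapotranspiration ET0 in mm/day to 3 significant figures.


ET0 = 0.0023*(26.6+17.8)*sqrt(19.4)*0.408*36.0 = 6.61 mm/day
Therefore the reference evapotranspiration ET0 = 6.61 mm/day.


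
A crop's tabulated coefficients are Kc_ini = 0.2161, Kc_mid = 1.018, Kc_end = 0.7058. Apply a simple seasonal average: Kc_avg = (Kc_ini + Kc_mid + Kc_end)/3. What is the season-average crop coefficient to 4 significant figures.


Kc_avg = (0.2161 + 1.018 + 0.7058)/3 = 0.6466
Therefore the season-average crop coefficient = 0.6466.


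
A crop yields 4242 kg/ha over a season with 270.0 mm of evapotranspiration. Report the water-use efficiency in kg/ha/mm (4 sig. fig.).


Approach: apply the water-use efficiency ratio, WUE = yield/ET.
WUE = 4242 / 270.0 = 15.71 kg/ha/mm
Therefore the water-use efficiency = 15.71 kg/ha/mm.
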